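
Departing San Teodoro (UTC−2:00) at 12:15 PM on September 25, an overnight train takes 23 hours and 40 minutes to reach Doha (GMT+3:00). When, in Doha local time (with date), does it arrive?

Convert departure to UTC: 12:15 PM + 2:00 = 2:15 PM UTC on Sep 25.
Add 23 hours and 40 minutes travel time → 1:55 PM UTC (Sep 26).
Doha is UTC+3:00, so local arrival = 1:55 PM + 3:00 = 4:55 PM on Sep 26.

4:55 PM on Sep 26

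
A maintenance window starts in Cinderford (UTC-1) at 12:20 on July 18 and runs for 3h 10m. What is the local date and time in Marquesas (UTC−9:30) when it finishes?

07:00 on July 18

Convert start to UTC: 12:20 + 1:00 = 13:20 UTC on Jul 18.
Add 3 hours 10 minutes duration → 16:30 UTC.
Marquesas is UTC−9:30, so local end time = 16:30 − 9:30 = 07:00 on Jul 18.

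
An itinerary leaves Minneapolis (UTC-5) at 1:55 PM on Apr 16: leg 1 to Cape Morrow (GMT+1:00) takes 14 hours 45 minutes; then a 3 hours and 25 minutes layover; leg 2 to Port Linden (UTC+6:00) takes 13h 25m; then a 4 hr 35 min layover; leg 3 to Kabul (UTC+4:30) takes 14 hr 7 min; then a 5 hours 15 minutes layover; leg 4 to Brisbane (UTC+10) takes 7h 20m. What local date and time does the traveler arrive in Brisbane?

7:47 PM on Apr 19

Convert departure to UTC: 1:55 PM + 5:00 = 6:55 PM UTC on Apr 16.
Add 14 hours and 45 minutes leg 1 → 9:40 AM UTC (Apr 17).
Add 3 hours and 25 minutes layover in Cape Morrow → 1:05 PM UTC.
Add 13 hours and 25 minutes leg 2 → 2:30 AM UTC (Apr 18).
Add 4 hours and 35 minutes layover in Port Linden → 7:05 AM UTC.
Add 14 hours 7 minutes leg 3 → 9:12 PM UTC.
Add 5 hours and 15 minutes layover in Kabul → 2:27 AM UTC (Apr 19).
Add 7 hours and 20 minutes leg 4 → 9:47 AM UTC.
Brisbane is UTC+10:00, so local arrival = 9:47 AM + 10:00 = 7:47 PM on Apr 19.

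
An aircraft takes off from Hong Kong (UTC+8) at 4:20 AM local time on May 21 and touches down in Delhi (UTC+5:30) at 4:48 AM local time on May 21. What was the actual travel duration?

Delhi is 2:30 behind Hong Kong.
Clock-face elapsed time (ignoring zones) is 28 minutes.
Actual elapsed = 28 minutes + 2:30 = 2 hours 58 minutes.

2 hours 58 minutes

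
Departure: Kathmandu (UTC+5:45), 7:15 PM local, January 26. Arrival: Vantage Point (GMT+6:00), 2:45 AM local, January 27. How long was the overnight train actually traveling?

Vantage Point is 0:15 ahead of Kathmandu.
Clock-face elapsed time (ignoring zones) is 7 hours 30 minutes.
Actual elapsed = 7 hours 30 minutes − 0:15 = 7 hours 15 minutes.

7 hours 15 minutes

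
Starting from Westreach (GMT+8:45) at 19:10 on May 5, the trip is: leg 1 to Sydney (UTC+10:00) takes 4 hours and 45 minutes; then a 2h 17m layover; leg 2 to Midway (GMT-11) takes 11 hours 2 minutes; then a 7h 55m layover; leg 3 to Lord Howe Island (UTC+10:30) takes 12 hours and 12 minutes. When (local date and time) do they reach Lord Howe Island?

11:06 on May 7

Convert departure to UTC: 19:10 − 8:45 = 10:25 UTC on May 5.
Add 4 hours 45 minutes leg 1 → 15:10 UTC.
Add 2 hours and 17 minutes layover in Sydney → 17:27 UTC.
Add 11 hours and 2 minutes leg 2 → 04:29 UTC (May 6).
Add 7 hours 55 minutes layover in Midway → 12:24 UTC.
Add 12 hours 12 minutes leg 3 → 00:36 UTC (May 7).
Lord Howe Island is UTC+10:30, so local arrival = 00:36 + 10:30 = 11:06 on May 7.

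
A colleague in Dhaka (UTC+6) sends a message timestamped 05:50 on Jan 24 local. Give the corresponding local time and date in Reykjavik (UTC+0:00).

23:50 on Jan 23

In UTC: 05:50 − 6:00 = 23:50 on Jan 23.
Reykjavik is UTC+0, so it is 23:50 on Jan 23.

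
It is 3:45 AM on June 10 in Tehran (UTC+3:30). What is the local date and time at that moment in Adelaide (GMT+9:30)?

In UTC: 3:45 AM − 3:30 = 12:15 AM on Jun 10.
Adelaide is UTC+9:30: 12:15 AM + 9:30 = 9:45 AM on Jun 10.

9:45 AM on Jun 10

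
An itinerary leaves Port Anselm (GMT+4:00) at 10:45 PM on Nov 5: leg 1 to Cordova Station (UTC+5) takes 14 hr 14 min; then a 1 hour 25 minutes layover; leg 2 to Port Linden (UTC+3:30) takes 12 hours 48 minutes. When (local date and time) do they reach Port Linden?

2:42 AM on Nov 7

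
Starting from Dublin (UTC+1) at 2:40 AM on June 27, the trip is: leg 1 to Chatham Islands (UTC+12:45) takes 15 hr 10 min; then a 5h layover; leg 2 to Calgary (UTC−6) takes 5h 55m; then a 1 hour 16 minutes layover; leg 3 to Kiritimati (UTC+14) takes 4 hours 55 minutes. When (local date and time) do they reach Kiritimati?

Convert departure to UTC: 2:40 AM − 1:00 = 1:40 AM UTC on Jun 27.
Add 15 hours and 10 minutes leg 1 → 4:50 PM UTC.
Add 5 hours layover in Chatham Islands → 9:50 PM UTC.
Add 5 hours and 55 minutes leg 2 → 3:45 AM UTC (Jun 28).
Add 1 hour and 16 minutes layover in Calgary → 5:01 AM UTC.
Add 4 hours 55 minutes leg 3 → 9:56 AM UTC.
Kiritimati is UTC+14:00, so local arrival = 9:56 AM + 14:00 = 11:56 PM on Jun 28.

11:56 PM on June 28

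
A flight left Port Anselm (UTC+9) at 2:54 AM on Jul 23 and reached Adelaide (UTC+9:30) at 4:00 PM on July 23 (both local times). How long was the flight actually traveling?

Adelaide is 0:30 ahead of Port Anselm.
Clock-face elapsed time (ignoring zones) is 13 hours 6 minutes.
Actual elapsed = 13 hours 6 minutes − 0:30 = 12 hours 36 minutes.

12 hours 36 minutes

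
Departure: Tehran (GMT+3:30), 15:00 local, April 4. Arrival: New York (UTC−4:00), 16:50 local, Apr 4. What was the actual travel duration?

9 hours 20 minutes

Departure in UTC: 15:00 − 3:30 = 11:30 on Apr 4.
Arrival in UTC: 16:50 + 4:00 = 20:50 on Apr 4.
Elapsed = 20:50 − 11:30 = 9 hours 20 minutes.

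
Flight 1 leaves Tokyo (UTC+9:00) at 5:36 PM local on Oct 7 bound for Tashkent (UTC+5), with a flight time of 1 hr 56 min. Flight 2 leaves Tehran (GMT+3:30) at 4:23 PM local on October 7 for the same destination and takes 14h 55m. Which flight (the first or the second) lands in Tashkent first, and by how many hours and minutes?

Flight 1 in UTC: 5:36 PM − 9:00 = 8:36 AM on Oct 7.
+1 hour 56 minutes → arrive 10:32 AM UTC on Oct 7.
Flight 2 in UTC: 4:23 PM − 3:30 = 12:53 PM on Oct 7.
+14 hours 55 minutes → arrive 3:48 AM UTC on Oct 8.
Flight 1 lands earlier by 17 hours 16 minutes.

the first, by 17 hours 16 minutes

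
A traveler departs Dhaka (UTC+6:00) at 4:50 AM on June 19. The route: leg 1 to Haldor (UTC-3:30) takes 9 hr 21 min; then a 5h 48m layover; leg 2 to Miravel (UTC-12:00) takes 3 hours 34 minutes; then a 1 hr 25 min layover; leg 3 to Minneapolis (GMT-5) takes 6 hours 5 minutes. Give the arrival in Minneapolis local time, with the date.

8:03 PM on Jun 19

Convert departure to UTC: 4:50 AM − 6:00 = 10:50 PM UTC on Jun 18.
Add 9 hours and 21 minutes leg 1 → 8:11 AM UTC (Jun 19).
Add 5 hours 48 minutes layover in Haldor → 1:59 PM UTC.
Add 3 hours 34 minutes leg 2 → 5:33 PM UTC.
Add 1 hour and 25 minutes layover in Miravel → 6:58 PM UTC.
Add 6 hours and 5 minutes leg 3 → 1:03 AM UTC (Jun 20).
Minneapolis is UTC−5:00, so local arrival = 1:03 AM − 5:00 = 8:03 PM on Jun 19.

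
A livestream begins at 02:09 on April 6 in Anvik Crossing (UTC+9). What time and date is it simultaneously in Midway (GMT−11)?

06:09 on Apr 5

Midway is 20:00 behind Anvik Crossing.
Shift by the zone difference: 02:09 − 20:00 = 06:09 on Apr 5 in Midway.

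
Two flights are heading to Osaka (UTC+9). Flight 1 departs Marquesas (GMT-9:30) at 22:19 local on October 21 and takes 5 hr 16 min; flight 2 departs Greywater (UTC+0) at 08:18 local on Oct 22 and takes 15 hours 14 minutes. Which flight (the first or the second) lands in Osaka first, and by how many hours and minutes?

Flight 1 in UTC: 22:19 + 9:30 = 07:49 on Oct 22.
+5 hours and 16 minutes → arrive 13:05 UTC on Oct 22.
Flight 2 departs at 08:18 UTC (Oct 22).
+15 hours 14 minutes → arrive 23:32 UTC on Oct 22.
Flight 1 lands earlier by 10 hours 27 minutes.

the first, by 10 hours 27 minutes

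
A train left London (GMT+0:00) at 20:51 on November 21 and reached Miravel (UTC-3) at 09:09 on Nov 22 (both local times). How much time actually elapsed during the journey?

Miravel is 3:00 behind London.
Clock-face elapsed time (ignoring zones) is 12 hours 18 minutes.
Actual elapsed = 12 hours 18 minutes + 3:00 = 15 hours 18 minutes.

15 hours 18 minutes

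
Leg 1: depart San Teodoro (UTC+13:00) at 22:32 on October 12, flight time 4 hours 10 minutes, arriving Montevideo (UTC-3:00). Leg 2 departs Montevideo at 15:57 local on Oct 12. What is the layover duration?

5 hours 15 minutes

Convert departure to UTC: 22:32 − 13:00 = 09:32 UTC on Oct 12.
Add 4 hours and 10 minutes flight time → 13:42 UTC.
Montevideo is UTC−3:00, so local arrival = 13:42 − 3:00 = 10:42 on Oct 12.
Layover = 15:57 − 10:42 = 5 hours 15 minutes.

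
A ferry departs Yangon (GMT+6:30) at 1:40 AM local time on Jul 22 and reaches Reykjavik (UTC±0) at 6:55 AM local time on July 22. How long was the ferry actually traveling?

Reykjavik is 6:30 behind Yangon.
Clock-face elapsed time (ignoring zones) is 5 hours 15 minutes.
Actual elapsed = 5 hours 15 minutes + 6:30 = 11 hours 45 minutes.

11 hours 45 minutes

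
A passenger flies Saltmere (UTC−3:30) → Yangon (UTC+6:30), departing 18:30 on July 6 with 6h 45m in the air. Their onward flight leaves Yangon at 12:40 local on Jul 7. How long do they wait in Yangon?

1 hour 25 minutes

Convert departure to UTC: 18:30 + 3:30 = 22:00 UTC on Jul 6.
Add 6 hours 45 minutes flight time → 04:45 UTC (Jul 7).
Yangon is UTC+6:30, so local arrival = 04:45 + 6:30 = 11:15 on Jul 7.
Layover = 12:40 − 11:15 = 1 hour 25 minutes.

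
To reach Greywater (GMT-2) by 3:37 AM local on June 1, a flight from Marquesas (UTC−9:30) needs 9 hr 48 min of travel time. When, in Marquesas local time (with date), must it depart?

Target arrival in UTC: 3:37 AM + 2:00 = 5:37 AM on Jun 1.
Subtract 9 hours 48 minutes → departure 7:49 PM UTC on May 31.
Marquesas is UTC−9:30: 7:49 PM − 9:30 = 10:19 AM on May 31.

10:19 AM on May 31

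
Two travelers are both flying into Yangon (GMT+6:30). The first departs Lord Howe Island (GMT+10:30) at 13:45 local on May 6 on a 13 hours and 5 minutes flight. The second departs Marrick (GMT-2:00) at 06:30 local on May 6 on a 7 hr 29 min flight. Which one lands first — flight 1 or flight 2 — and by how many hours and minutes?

Flight 1 in UTC: 13:45 − 10:30 = 03:15 on May 6.
+13 hours 5 minutes → arrive 16:20 UTC on May 6.
Flight 2 in UTC: 06:30 + 2:00 = 08:30 on May 6.
+7 hours 29 minutes → arrive 15:59 UTC on May 6.
Flight 2 lands earlier by 21 minutes.

the second, by 21 minutes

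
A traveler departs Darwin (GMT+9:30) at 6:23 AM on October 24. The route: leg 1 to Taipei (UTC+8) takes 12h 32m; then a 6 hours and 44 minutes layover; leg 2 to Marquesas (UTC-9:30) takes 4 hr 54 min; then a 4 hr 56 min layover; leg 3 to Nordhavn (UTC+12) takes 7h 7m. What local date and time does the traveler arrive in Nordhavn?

Convert departure to UTC: 6:23 AM − 9:30 = 8:53 PM UTC on Oct 23.
Add 12 hours 32 minutes leg 1 → 9:25 AM UTC (Oct 24).
Add 6 hours and 44 minutes layover in Taipei → 4:09 PM UTC.
Add 4 hours 54 minutes leg 2 → 9:03 PM UTC.
Add 4 hours 56 minutes layover in Marquesas → 1:59 AM UTC (Oct 25).
Add 7 hours 7 minutes leg 3 → 9:06 AM UTC.
Nordhavn is UTC+12:00, so local arrival = 9:06 AM + 12:00 = 9:06 PM on Oct 25.

9:06 PM on October 25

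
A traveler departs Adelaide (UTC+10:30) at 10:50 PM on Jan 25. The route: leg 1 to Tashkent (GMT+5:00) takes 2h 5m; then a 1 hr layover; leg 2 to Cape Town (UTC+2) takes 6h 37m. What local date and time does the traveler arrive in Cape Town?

Convert departure to UTC: 10:50 PM − 10:30 = 12:20 PM UTC on Jan 25.
Add 2 hours and 5 minutes leg 1 → 2:25 PM UTC.
Add 1 hour layover in Tashkent → 3:25 PM UTC.
Add 6 hours and 37 minutes leg 2 → 10:02 PM UTC.
Cape Town is UTC+2:00, so local arrival = 10:02 PM + 2:00 = 12:02 AM on Jan 26.

12:02 AM on January 26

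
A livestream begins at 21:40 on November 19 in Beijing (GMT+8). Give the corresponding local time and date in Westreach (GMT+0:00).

13:40 on November 19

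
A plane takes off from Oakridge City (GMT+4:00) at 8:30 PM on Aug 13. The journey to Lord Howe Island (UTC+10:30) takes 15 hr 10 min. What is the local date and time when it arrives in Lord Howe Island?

Convert departure to UTC: 8:30 PM − 4:00 = 4:30 PM UTC on Aug 13.
Add 15 hours 10 minutes travel time → 7:40 AM UTC (Aug 14).
Lord Howe Island is UTC+10:30, so local arrival = 7:40 AM + 10:30 = 6:10 PM on Aug 14.

6:10 PM on August 14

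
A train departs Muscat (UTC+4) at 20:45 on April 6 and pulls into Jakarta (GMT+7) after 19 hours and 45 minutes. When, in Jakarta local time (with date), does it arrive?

19:30 on April 7

Jakarta is 3:00 ahead of Muscat.
After 19 hours 45 minutes it is 16:30 (Apr 7) in Muscat.
Shift by the zone difference: 16:30 + 3:00 = 19:30 on Apr 7 in Jakarta.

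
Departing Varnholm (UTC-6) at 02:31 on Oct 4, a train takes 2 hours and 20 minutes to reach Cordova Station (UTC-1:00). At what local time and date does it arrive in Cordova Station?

09:51 on October 4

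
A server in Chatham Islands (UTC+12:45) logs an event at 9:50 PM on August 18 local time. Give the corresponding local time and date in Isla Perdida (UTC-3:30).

5:35 AM on August 18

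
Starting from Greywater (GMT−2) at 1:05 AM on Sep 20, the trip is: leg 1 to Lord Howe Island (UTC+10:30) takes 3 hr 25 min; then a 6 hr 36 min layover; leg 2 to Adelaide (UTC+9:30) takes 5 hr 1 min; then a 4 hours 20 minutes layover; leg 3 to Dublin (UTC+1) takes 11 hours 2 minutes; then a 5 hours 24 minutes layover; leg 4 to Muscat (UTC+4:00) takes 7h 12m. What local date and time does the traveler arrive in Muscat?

Convert departure to UTC: 1:05 AM + 2:00 = 3:05 AM UTC on Sep 20.
Add 3 hours and 25 minutes leg 1 → 6:30 AM UTC.
Add 6 hours 36 minutes layover in Lord Howe Island → 1:06 PM UTC.
Add 5 hours and 1 minute leg 2 → 6:07 PM UTC.
Add 4 hours and 20 minutes layover in Adelaide → 10:27 PM UTC.
Add 11 hours and 2 minutes leg 3 → 9:29 AM UTC (Sep 21).
Add 5 hours and 24 minutes layover in Dublin → 2:53 PM UTC.
Add 7 hours and 12 minutes leg 4 → 10:05 PM UTC.
Muscat is UTC+4:00, so local arrival = 10:05 PM + 4:00 = 2:05 AM on Sep 22.

2:05 AM on September 22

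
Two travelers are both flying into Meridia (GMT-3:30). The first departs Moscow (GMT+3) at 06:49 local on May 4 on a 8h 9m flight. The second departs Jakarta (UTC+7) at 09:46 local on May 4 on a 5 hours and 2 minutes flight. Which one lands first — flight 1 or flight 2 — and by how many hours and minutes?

the second, by 4 hours 10 minutes

Flight 1 in UTC: 06:49 − 3:00 = 03:49 on May 4.
+8 hours 9 minutes → arrive 11:58 UTC on May 4.
Flight 2 in UTC: 09:46 − 7:00 = 02:46 on May 4.
+5 hours and 2 minutes → arrive 07:48 UTC on May 4.
Flight 2 lands earlier by 4 hours 10 minutes.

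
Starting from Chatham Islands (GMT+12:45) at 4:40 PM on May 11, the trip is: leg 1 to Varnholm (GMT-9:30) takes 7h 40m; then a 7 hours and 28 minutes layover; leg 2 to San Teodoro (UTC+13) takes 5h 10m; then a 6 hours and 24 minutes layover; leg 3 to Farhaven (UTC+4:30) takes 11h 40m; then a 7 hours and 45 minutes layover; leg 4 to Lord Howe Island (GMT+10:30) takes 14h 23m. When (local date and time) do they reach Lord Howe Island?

2:55 AM on May 14

Convert departure to UTC: 4:40 PM − 12:45 = 3:55 AM UTC on May 11.
Add 7 hours 40 minutes leg 1 → 11:35 AM UTC.
Add 7 hours 28 minutes layover in Varnholm → 7:03 PM UTC.
Add 5 hours and 10 minutes leg 2 → 12:13 AM UTC (May 12).
Add 6 hours 24 minutes layover in San Teodoro → 6:37 AM UTC.
Add 11 hours 40 minutes leg 3 → 6:17 PM UTC.
Add 7 hours 45 minutes layover in Farhaven → 2:02 AM UTC (May 13).
Add 14 hours 23 minutes leg 4 → 4:25 PM UTC.
Lord Howe Island is UTC+10:30, so local arrival = 4:25 PM + 10:30 = 2:55 AM on May 14.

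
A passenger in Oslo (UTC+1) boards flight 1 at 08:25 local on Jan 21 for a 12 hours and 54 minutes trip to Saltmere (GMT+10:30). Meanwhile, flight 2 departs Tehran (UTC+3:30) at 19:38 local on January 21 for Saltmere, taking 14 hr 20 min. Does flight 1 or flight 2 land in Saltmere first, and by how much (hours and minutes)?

the first, by 10 hours 9 minutes

Flight 1 in UTC: 08:25 − 1:00 = 07:25 on Jan 21.
+12 hours 54 minutes → arrive 20:19 UTC on Jan 21.
Flight 2 in UTC: 19:38 − 3:30 = 16:08 on Jan 21.
+14 hours 20 minutes → arrive 06:28 UTC on Jan 22.
Flight 1 lands earlier by 10 hours 9 minutes.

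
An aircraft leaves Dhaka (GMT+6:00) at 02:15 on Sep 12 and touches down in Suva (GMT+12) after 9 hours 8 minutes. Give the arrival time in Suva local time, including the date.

17:23 on September 12

Convert departure to UTC: 02:15 − 6:00 = 20:15 UTC on Sep 11.
Add 9 hours and 8 minutes travel time → 05:23 UTC (Sep 12).
Suva is UTC+12:00, so local arrival = 05:23 + 12:00 = 17:23 on Sep 12.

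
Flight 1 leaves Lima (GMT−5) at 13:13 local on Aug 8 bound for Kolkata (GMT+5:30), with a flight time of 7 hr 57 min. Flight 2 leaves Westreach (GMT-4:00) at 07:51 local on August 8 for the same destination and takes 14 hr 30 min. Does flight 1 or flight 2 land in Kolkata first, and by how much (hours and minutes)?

Flight 1 in UTC: 13:13 + 5:00 = 18:13 on Aug 8.
+7 hours 57 minutes → arrive 02:10 UTC on Aug 9.
Flight 2 in UTC: 07:51 + 4:00 = 11:51 on Aug 8.
+14 hours 30 minutes → arrive 02:21 UTC on Aug 9.
Flight 1 lands earlier by 11 minutes.

the first, by 11 minutes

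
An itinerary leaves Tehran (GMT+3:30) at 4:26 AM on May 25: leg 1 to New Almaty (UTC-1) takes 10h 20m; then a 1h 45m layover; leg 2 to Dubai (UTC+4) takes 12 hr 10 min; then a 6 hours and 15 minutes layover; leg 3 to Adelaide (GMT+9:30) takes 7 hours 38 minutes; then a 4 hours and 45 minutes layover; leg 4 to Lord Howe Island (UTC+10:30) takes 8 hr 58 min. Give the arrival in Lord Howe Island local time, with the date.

Convert departure to UTC: 4:26 AM − 3:30 = 12:56 AM UTC on May 25.
Add 10 hours 20 minutes leg 1 → 11:16 AM UTC.
Add 1 hour 45 minutes layover in New Almaty → 1:01 PM UTC.
Add 12 hours and 10 minutes leg 2 → 1:11 AM UTC (May 26).
Add 6 hours 15 minutes layover in Dubai → 7:26 AM UTC.
Add 7 hours 38 minutes leg 3 → 3:04 PM UTC.
Add 4 hours 45 minutes layover in Adelaide → 7:49 PM UTC.
Add 8 hours 58 minutes leg 4 → 4:47 AM UTC (May 27).
Lord Howe Island is UTC+10:30, so local arrival = 4:47 AM + 10:30 = 3:17 PM on May 27.

3:17 PM on May 27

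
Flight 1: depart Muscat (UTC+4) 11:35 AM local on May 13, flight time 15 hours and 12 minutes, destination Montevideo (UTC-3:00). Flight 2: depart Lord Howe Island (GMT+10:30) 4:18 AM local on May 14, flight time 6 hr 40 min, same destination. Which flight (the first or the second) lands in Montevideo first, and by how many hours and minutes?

Flight 1 in UTC: 11:35 AM − 4:00 = 7:35 AM on May 13.
+15 hours and 12 minutes → arrive 10:47 PM UTC on May 13.
Flight 2 in UTC: 4:18 AM − 10:30 = 5:48 PM on May 13.
+6 hours and 40 minutes → arrive 12:28 AM UTC on May 14.
Flight 1 lands earlier by 1 hour 41 minutes.

the first, by 1 hour 41 minutes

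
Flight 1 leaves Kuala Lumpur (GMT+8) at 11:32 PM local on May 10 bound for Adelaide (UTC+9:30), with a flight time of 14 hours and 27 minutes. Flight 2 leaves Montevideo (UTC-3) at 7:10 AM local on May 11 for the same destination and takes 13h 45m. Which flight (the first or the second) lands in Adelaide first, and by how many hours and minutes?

Flight 1 in UTC: 11:32 PM − 8:00 = 3:32 PM on May 10.
+14 hours and 27 minutes → arrive 5:59 AM UTC on May 11.
Flight 2 in UTC: 7:10 AM + 3:00 = 10:10 AM on May 11.
+13 hours and 45 minutes → arrive 11:55 PM UTC on May 11.
Flight 1 lands earlier by 17 hours 56 minutes.

the first, by 17 hours 56 minutes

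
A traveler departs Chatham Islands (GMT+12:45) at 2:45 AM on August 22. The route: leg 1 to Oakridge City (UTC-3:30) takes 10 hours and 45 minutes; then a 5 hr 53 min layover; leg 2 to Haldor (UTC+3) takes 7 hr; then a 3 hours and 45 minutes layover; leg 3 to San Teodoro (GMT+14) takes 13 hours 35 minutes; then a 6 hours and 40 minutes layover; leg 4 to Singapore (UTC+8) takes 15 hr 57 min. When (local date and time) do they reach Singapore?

1:35 PM on August 24

Convert departure to UTC: 2:45 AM − 12:45 = 2:00 PM UTC on Aug 21.
Add 10 hours and 45 minutes leg 1 → 12:45 AM UTC (Aug 22).
Add 5 hours 53 minutes layover in Oakridge City → 6:38 AM UTC.
Add 7 hours leg 2 → 1:38 PM UTC.
Add 3 hours 45 minutes layover in Haldor → 5:23 PM UTC.
Add 13 hours 35 minutes leg 3 → 6:58 AM UTC (Aug 23).
Add 6 hours 40 minutes layover in San Teodoro → 1:38 PM UTC.
Add 15 hours 57 minutes leg 4 → 5:35 AM UTC (Aug 24).
Singapore is UTC+8:00, so local arrival = 5:35 AM + 8:00 = 1:35 PM on Aug 24.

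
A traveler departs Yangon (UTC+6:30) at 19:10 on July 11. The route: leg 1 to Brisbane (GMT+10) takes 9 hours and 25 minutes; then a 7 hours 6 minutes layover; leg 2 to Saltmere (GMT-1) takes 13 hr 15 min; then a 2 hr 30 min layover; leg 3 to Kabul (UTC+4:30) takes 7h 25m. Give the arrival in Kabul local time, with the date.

08:51 on Jul 13

Convert departure to UTC: 19:10 − 6:30 = 12:40 UTC on Jul 11.
Add 9 hours 25 minutes leg 1 → 22:05 UTC.
Add 7 hours and 6 minutes layover in Brisbane → 05:11 UTC (Jul 12).
Add 13 hours and 15 minutes leg 2 → 18:26 UTC.
Add 2 hours 30 minutes layover in Saltmere → 20:56 UTC.
Add 7 hours 25 minutes leg 3 → 04:21 UTC (Jul 13).
Kabul is UTC+4:30, so local arrival = 04:21 + 4:30 = 08:51 on Jul 13.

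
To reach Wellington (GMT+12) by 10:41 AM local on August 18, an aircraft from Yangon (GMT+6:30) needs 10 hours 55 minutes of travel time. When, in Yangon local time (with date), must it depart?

Target arrival in UTC: 10:41 AM − 12:00 = 10:41 PM on Aug 17.
Subtract 10 hours and 55 minutes → departure 11:46 AM UTC on Aug 17.
Yangon is UTC+6:30: 11:46 AM + 6:30 = 6:16 PM on Aug 17.

6:16 PM on August 17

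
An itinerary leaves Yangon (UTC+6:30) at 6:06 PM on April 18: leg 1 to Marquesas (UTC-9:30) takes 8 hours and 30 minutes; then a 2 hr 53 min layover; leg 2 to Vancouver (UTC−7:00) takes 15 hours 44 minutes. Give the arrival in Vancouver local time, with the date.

7:43 AM on April 19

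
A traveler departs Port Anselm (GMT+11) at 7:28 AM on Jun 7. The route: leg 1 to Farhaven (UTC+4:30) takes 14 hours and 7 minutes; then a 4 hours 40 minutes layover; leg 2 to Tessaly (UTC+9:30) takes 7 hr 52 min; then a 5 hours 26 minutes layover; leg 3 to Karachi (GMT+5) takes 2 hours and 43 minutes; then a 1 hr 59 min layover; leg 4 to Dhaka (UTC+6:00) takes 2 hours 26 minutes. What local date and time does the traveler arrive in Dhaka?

5:41 PM on June 8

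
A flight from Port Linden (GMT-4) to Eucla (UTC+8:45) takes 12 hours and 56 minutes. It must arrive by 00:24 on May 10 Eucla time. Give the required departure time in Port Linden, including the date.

22:43 on May 8

Target arrival in UTC: 00:24 − 8:45 = 15:39 on May 9.
Subtract 12 hours and 56 minutes → departure 02:43 UTC on May 9.
Port Linden is UTC−4:00: 02:43 − 4:00 = 22:43 on May 8.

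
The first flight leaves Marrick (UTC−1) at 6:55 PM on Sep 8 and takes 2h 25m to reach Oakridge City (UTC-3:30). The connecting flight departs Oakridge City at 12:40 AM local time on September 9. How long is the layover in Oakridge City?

5 hours 50 minutes

Convert departure to UTC: 6:55 PM + 1:00 = 7:55 PM UTC on Sep 8.
Add 2 hours and 25 minutes flight time → 10:20 PM UTC.
Oakridge City is UTC−3:30, so local arrival = 10:20 PM − 3:30 = 6:50 PM on Sep 8.
Layover = 12:40 AM − 6:50 PM (+1 day) = 5 hours 50 minutes.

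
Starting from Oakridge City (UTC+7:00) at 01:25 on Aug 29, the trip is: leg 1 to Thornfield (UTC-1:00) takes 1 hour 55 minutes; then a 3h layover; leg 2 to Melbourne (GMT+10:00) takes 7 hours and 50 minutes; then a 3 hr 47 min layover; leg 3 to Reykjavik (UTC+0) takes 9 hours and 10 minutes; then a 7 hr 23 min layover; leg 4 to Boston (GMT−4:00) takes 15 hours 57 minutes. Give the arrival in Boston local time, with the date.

Convert departure to UTC: 01:25 − 7:00 = 18:25 UTC on Aug 28.
Add 1 hour 55 minutes leg 1 → 20:20 UTC.
Add 3 hours layover in Thornfield → 23:20 UTC.
Add 7 hours 50 minutes leg 2 → 07:10 UTC (Aug 29).
Add 3 hours 47 minutes layover in Melbourne → 10:57 UTC.
Add 9 hours 10 minutes leg 3 → 20:07 UTC.
Add 7 hours and 23 minutes layover in Reykjavik → 03:30 UTC (Aug 30).
Add 15 hours and 57 minutes leg 4 → 19:27 UTC.
Boston is UTC−4:00, so local arrival = 19:27 − 4:00 = 15:27 on Aug 30.

15:27 on August 30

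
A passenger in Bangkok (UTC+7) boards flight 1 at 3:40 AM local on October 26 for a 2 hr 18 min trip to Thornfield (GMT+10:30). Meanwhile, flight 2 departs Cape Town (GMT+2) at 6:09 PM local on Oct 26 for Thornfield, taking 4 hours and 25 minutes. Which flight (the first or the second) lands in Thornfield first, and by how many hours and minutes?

Flight 1 in UTC: 3:40 AM − 7:00 = 8:40 PM on Oct 25.
+2 hours 18 minutes → arrive 10:58 PM UTC on Oct 25.
Flight 2 in UTC: 6:09 PM − 2:00 = 4:09 PM on Oct 26.
+4 hours 25 minutes → arrive 8:34 PM UTC on Oct 26.
Flight 1 lands earlier by 21 hours 36 minutes.

the first, by 21 hours 36 minutes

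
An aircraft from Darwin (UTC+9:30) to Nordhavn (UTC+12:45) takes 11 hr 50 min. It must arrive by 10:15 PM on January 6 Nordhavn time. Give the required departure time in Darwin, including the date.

7:10 AM on January 6

Target arrival in UTC: 10:15 PM − 12:45 = 9:30 AM on Jan 6.
Subtract 11 hours and 50 minutes → departure 9:40 PM UTC on Jan 5.
Darwin is UTC+9:30: 9:40 PM + 9:30 = 7:10 AM on Jan 6.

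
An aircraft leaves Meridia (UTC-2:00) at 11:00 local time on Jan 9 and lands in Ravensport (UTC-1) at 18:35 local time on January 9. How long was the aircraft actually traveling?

6 hours 35 minutes

Ravensport is 1:00 ahead of Meridia.
Clock-face elapsed time (ignoring zones) is 7 hours 35 minutes.
Actual elapsed = 7 hours 35 minutes − 1:00 = 6 hours 35 minutes.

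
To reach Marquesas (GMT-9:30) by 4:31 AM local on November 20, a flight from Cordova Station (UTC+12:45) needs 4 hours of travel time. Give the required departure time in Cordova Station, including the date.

10:46 PM on November 20

Target arrival in UTC: 4:31 AM + 9:30 = 2:01 PM on Nov 20.
Subtract 4 hours → departure 10:01 AM UTC on Nov 20.
Cordova Station is UTC+12:45: 10:01 AM + 12:45 = 10:46 PM on Nov 20.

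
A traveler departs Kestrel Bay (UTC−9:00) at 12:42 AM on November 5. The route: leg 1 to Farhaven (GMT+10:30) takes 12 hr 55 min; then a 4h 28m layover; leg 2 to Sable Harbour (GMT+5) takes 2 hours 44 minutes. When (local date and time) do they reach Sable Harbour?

Convert departure to UTC: 12:42 AM + 9:00 = 9:42 AM UTC on Nov 5.
Add 12 hours and 55 minutes leg 1 → 10:37 PM UTC.
Add 4 hours 28 minutes layover in Farhaven → 3:05 AM UTC (Nov 6).
Add 2 hours and 44 minutes leg 2 → 5:49 AM UTC.
Sable Harbour is UTC+5:00, so local arrival = 5:49 AM + 5:00 = 10:49 AM on Nov 6.

10:49 AM on November 6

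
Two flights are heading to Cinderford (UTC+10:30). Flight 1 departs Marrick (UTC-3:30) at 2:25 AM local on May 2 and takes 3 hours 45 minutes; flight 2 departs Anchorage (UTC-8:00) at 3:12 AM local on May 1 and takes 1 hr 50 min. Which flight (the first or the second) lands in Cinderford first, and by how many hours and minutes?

the second, by 20 hours 38 minutes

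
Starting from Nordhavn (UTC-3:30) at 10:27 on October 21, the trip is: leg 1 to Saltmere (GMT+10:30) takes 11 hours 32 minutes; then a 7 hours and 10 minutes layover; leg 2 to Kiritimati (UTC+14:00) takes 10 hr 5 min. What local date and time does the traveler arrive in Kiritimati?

Convert departure to UTC: 10:27 + 3:30 = 13:57 UTC on Oct 21.
Add 11 hours and 32 minutes leg 1 → 01:29 UTC (Oct 22).
Add 7 hours 10 minutes layover in Saltmere → 08:39 UTC.
Add 10 hours 5 minutes leg 2 → 18:44 UTC.
Kiritimati is UTC+14:00, so local arrival = 18:44 + 14:00 = 08:44 on Oct 23.

08:44 on Oct 23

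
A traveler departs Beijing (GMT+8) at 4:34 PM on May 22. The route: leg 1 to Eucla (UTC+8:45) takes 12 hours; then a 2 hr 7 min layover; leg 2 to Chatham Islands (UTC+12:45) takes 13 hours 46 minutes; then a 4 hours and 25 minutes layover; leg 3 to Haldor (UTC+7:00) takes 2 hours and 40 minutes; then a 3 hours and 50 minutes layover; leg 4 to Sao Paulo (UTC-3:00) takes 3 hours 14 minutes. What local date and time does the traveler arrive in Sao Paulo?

11:36 PM on May 23

Convert departure to UTC: 4:34 PM − 8:00 = 8:34 AM UTC on May 22.
Add 12 hours leg 1 → 8:34 PM UTC.
Add 2 hours and 7 minutes layover in Eucla → 10:41 PM UTC.
Add 13 hours 46 minutes leg 2 → 12:27 PM UTC (May 23).
Add 4 hours 25 minutes layover in Chatham Islands → 4:52 PM UTC.
Add 2 hours and 40 minutes leg 3 → 7:32 PM UTC.
Add 3 hours and 50 minutes layover in Haldor → 11:22 PM UTC.
Add 3 hours and 14 minutes leg 4 → 2:36 AM UTC (May 24).
Sao Paulo is UTC−3:00, so local arrival = 2:36 AM − 3:00 = 11:36 PM on May 23.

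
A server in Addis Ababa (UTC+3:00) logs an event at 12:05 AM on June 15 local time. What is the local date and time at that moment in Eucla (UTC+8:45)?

In UTC: 12:05 AM − 3:00 = 9:05 PM on Jun 14.
Eucla is UTC+8:45: 9:05 PM + 8:45 = 5:50 AM on Jun 15.

5:50 AM on June 15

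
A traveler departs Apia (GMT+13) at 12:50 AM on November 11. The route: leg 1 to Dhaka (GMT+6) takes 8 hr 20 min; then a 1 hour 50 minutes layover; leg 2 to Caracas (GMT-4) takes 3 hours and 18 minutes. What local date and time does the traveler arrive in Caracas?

9:18 PM on November 10

Convert departure to UTC: 12:50 AM − 13:00 = 11:50 AM UTC on Nov 10.
Add 8 hours and 20 minutes leg 1 → 8:10 PM UTC.
Add 1 hour and 50 minutes layover in Dhaka → 10:00 PM UTC.
Add 3 hours 18 minutes leg 2 → 1:18 AM UTC (Nov 11).
Caracas is UTC−4:00, so local arrival = 1:18 AM − 4:00 = 9:18 PM on Nov 10.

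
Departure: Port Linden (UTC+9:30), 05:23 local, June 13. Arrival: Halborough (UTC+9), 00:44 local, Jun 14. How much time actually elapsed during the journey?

Departure in UTC: 05:23 − 9:30 = 19:53 on Jun 12.
Arrival in UTC: 00:44 − 9:00 = 15:44 on Jun 13.
Elapsed = 15:44 − 19:53 (+1 day) = 19 hours 51 minutes.

19 hours 51 minutes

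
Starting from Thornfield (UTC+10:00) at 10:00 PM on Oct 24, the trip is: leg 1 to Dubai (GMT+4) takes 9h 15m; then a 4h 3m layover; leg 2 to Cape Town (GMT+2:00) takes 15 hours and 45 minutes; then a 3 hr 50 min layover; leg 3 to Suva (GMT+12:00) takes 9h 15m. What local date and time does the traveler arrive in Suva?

Convert departure to UTC: 10:00 PM − 10:00 = 12:00 PM UTC on Oct 24.
Add 9 hours 15 minutes leg 1 → 9:15 PM UTC.
Add 4 hours 3 minutes layover in Dubai → 1:18 AM UTC (Oct 25).
Add 15 hours 45 minutes leg 2 → 5:03 PM UTC.
Add 3 hours 50 minutes layover in Cape Town → 8:53 PM UTC.
Add 9 hours 15 minutes leg 3 → 6:08 AM UTC (Oct 26).
Suva is UTC+12:00, so local arrival = 6:08 AM + 12:00 = 6:08 PM on Oct 26.

6:08 PM on October 26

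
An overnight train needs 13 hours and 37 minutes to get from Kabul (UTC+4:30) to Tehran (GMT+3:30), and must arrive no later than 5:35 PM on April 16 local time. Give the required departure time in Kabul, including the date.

4:58 AM on April 16

Target arrival in UTC: 5:35 PM − 3:30 = 2:05 PM on Apr 16.
Subtract 13 hours and 37 minutes → departure 12:28 AM UTC on Apr 16.
Kabul is UTC+4:30: 12:28 AM + 4:30 = 4:58 AM on Apr 16.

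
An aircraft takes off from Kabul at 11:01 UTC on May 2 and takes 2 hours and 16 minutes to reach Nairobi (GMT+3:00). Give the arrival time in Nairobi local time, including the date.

Departure is given in UTC: 11:01 on May 2.
Add 2 hours and 16 minutes → 13:17 UTC.
Nairobi is UTC+3:00: 13:17 + 3:00 = 16:17 on May 2.

16:17 on May 2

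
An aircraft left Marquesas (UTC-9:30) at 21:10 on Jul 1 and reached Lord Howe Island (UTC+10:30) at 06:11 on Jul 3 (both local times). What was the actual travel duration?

Departure in UTC: 21:10 + 9:30 = 06:40 on Jul 2.
Arrival in UTC: 06:11 − 10:30 = 19:41 on Jul 2.
Elapsed = 19:41 − 06:40 = 13 hours 1 minute.

13 hours 1 minute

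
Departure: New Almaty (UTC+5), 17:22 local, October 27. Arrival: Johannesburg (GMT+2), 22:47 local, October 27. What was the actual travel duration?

Departure in UTC: 17:22 − 5:00 = 12:22 on Oct 27.
Arrival in UTC: 22:47 − 2:00 = 20:47 on Oct 27.
Elapsed = 20:47 − 12:22 = 8 hours 25 minutes.

8 hours 25 minutes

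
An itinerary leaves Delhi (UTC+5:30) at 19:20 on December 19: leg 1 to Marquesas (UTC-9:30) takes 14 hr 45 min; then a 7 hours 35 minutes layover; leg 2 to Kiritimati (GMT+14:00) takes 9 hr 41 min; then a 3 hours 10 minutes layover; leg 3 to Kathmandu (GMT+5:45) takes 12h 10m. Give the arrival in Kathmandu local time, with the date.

18:56 on December 21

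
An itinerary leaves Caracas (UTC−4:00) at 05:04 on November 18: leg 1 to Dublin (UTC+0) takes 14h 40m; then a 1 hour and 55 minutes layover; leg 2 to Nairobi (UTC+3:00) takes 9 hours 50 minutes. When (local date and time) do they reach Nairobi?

14:29 on Nov 19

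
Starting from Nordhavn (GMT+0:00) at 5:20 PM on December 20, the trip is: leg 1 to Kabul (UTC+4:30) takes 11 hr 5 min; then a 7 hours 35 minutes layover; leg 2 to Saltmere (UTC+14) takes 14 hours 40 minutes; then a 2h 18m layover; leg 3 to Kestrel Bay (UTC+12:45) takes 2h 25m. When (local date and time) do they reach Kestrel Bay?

8:08 PM on Dec 22

Nordhavn is at UTC+0, so departure is already 5:20 PM UTC on Dec 20.
Add 11 hours 5 minutes leg 1 → 4:25 AM UTC (Dec 21).
Add 7 hours and 35 minutes layover in Kabul → 12:00 PM UTC.
Add 14 hours 40 minutes leg 2 → 2:40 AM UTC (Dec 22).
Add 2 hours 18 minutes layover in Saltmere → 4:58 AM UTC.
Add 2 hours 25 minutes leg 3 → 7:23 AM UTC.
Kestrel Bay is UTC+12:45, so local arrival = 7:23 AM + 12:45 = 8:08 PM on Dec 22.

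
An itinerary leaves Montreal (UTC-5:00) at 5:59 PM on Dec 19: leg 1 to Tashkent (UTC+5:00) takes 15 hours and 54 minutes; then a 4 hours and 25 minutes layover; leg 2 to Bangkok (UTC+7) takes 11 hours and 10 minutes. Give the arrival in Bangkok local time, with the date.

1:28 PM on December 21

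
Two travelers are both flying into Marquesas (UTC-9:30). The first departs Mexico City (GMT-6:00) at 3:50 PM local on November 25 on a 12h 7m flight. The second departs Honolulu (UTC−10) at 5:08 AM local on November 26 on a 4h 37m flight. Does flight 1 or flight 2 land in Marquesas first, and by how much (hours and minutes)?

Flight 1 in UTC: 3:50 PM + 6:00 = 9:50 PM on Nov 25.
+12 hours and 7 minutes → arrive 9:57 AM UTC on Nov 26.
Flight 2 in UTC: 5:08 AM + 10:00 = 3:08 PM on Nov 26.
+4 hours 37 minutes → arrive 7:45 PM UTC on Nov 26.
Flight 1 lands earlier by 9 hours 48 minutes.

the first, by 9 hours 48 minutes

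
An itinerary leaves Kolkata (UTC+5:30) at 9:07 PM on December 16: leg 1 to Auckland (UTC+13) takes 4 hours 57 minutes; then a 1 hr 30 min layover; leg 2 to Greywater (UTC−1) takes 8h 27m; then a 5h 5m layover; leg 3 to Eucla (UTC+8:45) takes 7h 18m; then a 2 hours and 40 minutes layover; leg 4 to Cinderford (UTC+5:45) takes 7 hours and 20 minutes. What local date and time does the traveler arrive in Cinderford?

Convert departure to UTC: 9:07 PM − 5:30 = 3:37 PM UTC on Dec 16.
Add 4 hours 57 minutes leg 1 → 8:34 PM UTC.
Add 1 hour and 30 minutes layover in Auckland → 10:04 PM UTC.
Add 8 hours and 27 minutes leg 2 → 6:31 AM UTC (Dec 17).
Add 5 hours 5 minutes layover in Greywater → 11:36 AM UTC.
Add 7 hours and 18 minutes leg 3 → 6:54 PM UTC.
Add 2 hours and 40 minutes layover in Eucla → 9:34 PM UTC.
Add 7 hours 20 minutes leg 4 → 4:54 AM UTC (Dec 18).
Cinderford is UTC+5:45, so local arrival = 4:54 AM + 5:45 = 10:39 AM on Dec 18.

10:39 AM on December 18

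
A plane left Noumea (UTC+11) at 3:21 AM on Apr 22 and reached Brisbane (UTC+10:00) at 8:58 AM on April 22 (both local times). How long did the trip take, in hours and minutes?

Departure in UTC: 3:21 AM − 11:00 = 4:21 PM on Apr 21.
Arrival in UTC: 8:58 AM − 10:00 = 10:58 PM on Apr 21.
Elapsed = 10:58 PM − 4:21 PM = 6 hours 37 minutes.

6 hours 37 minutes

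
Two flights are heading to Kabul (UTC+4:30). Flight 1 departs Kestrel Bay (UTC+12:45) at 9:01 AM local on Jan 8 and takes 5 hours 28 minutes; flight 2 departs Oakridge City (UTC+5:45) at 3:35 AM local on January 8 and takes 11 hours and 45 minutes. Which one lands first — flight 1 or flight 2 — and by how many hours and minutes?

Flight 1 in UTC: 9:01 AM − 12:45 = 8:16 PM on Jan 7.
+5 hours and 28 minutes → arrive 1:44 AM UTC on Jan 8.
Flight 2 in UTC: 3:35 AM − 5:45 = 9:50 PM on Jan 7.
+11 hours 45 minutes → arrive 9:35 AM UTC on Jan 8.
Flight 1 lands earlier by 7 hours 51 minutes.

the first, by 7 hours 51 minutes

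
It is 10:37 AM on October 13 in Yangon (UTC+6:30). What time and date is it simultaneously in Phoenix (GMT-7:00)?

Phoenix is 13:30 behind Yangon.
Shift by the zone difference: 10:37 AM − 13:30 = 9:07 PM on Oct 12 in Phoenix.

9:07 PM on October 12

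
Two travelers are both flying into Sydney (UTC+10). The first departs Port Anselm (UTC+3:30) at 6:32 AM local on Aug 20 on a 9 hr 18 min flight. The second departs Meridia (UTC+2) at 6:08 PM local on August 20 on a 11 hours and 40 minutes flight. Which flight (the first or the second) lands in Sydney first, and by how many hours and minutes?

Flight 1 in UTC: 6:32 AM − 3:30 = 3:02 AM on Aug 20.
+9 hours 18 minutes → arrive 12:20 PM UTC on Aug 20.
Flight 2 in UTC: 6:08 PM − 2:00 = 4:08 PM on Aug 20.
+11 hours and 40 minutes → arrive 3:48 AM UTC on Aug 21.
Flight 1 lands earlier by 15 hours 28 minutes.

the first, by 15 hours 28 minutes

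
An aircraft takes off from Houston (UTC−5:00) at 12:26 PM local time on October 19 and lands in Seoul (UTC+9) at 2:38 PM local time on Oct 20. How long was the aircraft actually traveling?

12 hours 12 minutes

Departure in UTC: 12:26 PM + 5:00 = 5:26 PM on Oct 19.
Arrival in UTC: 2:38 PM − 9:00 = 5:38 AM on Oct 20.
Elapsed = 5:38 AM − 5:26 PM (+1 day) = 12 hours 12 minutes.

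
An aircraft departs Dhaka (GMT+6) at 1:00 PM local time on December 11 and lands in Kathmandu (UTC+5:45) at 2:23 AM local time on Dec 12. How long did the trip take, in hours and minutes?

13 hours 38 minutes

Kathmandu is 0:15 behind Dhaka.
Clock-face elapsed time (ignoring zones) is 13 hours 23 minutes.
Actual elapsed = 13 hours 23 minutes + 0:15 = 13 hours 38 minutes.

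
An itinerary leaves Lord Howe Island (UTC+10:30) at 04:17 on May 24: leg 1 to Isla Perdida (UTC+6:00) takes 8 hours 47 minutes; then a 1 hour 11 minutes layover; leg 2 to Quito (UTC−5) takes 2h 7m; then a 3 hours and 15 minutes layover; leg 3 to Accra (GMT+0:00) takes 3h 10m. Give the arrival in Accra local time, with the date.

12:17 on May 24

Convert departure to UTC: 04:17 − 10:30 = 17:47 UTC on May 23.
Add 8 hours 47 minutes leg 1 → 02:34 UTC (May 24).
Add 1 hour 11 minutes layover in Isla Perdida → 03:45 UTC.
Add 2 hours and 7 minutes leg 2 → 05:52 UTC.
Add 3 hours 15 minutes layover in Quito → 09:07 UTC.
Add 3 hours 10 minutes leg 3 → 12:17 UTC.
Accra is UTC+0, so local arrival is the same: 12:17 on May 24.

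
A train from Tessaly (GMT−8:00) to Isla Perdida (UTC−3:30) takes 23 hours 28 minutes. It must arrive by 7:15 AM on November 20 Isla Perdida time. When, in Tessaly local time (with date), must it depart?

Target arrival in UTC: 7:15 AM + 3:30 = 10:45 AM on Nov 20.
Subtract 23 hours 28 minutes → departure 11:17 AM UTC on Nov 19.
Tessaly is UTC−8:00: 11:17 AM − 8:00 = 3:17 AM on Nov 19.

3:17 AM on November 19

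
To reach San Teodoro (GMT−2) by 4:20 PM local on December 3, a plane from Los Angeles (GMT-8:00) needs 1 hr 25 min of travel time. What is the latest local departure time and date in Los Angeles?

8:55 AM on December 3

Target arrival in UTC: 4:20 PM + 2:00 = 6:20 PM on Dec 3.
Subtract 1 hour 25 minutes → departure 4:55 PM UTC on Dec 3.
Los Angeles is UTC−8:00: 4:55 PM − 8:00 = 8:55 AM on Dec 3.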